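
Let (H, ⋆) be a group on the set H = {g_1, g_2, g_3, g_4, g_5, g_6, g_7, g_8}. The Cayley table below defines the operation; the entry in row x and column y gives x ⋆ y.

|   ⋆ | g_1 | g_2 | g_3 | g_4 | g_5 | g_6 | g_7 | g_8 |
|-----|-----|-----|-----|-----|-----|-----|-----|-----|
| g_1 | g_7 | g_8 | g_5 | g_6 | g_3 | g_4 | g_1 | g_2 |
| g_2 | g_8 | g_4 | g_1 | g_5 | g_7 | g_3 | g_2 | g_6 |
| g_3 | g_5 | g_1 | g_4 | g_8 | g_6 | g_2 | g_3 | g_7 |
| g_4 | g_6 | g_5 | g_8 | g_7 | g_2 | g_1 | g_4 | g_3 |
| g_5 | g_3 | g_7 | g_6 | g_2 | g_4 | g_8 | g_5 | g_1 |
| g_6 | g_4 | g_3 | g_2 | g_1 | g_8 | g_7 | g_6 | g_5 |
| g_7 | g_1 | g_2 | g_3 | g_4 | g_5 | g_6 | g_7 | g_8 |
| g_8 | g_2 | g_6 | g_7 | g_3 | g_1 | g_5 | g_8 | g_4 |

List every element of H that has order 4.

{g_2, g_3, g_5, g_8}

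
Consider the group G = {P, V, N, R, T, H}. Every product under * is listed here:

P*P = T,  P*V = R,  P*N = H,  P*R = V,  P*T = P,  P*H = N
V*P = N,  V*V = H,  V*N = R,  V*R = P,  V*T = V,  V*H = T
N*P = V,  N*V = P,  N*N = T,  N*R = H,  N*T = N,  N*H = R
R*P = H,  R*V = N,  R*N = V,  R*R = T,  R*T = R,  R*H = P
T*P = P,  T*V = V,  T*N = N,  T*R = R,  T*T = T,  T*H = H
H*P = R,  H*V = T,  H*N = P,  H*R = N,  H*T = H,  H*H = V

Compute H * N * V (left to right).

H * N = P
P * V = R
(Structurally, G here is isomorphic to the symmetric group S_3.)

R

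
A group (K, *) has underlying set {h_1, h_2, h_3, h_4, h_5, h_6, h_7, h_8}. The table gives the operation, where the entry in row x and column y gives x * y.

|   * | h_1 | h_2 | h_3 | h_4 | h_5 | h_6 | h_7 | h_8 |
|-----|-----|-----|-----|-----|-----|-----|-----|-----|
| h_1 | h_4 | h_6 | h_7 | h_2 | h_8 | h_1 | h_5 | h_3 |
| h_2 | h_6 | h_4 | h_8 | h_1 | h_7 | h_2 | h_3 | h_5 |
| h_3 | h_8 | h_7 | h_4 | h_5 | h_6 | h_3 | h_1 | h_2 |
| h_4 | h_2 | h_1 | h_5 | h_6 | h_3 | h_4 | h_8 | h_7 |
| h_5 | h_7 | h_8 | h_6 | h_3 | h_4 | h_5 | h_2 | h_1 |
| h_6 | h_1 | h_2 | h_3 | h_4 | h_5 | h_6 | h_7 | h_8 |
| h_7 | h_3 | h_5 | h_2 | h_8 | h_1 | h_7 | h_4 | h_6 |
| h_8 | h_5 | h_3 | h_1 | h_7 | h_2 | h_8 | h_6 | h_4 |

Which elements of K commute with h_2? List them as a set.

{h_1, h_2, h_4, h_6}

Compare row h_2 with column h_2 entry by entry.
h_1 * h_2 = h_6 = h_2 * h_1, so h_1 commutes with h_2.
h_8 * h_2 = h_3 but h_2 * h_8 = h_5, so h_8 does not.
Collecting the elements that commute with h_2: C(h_2) = {h_1, h_2, h_4, h_6}.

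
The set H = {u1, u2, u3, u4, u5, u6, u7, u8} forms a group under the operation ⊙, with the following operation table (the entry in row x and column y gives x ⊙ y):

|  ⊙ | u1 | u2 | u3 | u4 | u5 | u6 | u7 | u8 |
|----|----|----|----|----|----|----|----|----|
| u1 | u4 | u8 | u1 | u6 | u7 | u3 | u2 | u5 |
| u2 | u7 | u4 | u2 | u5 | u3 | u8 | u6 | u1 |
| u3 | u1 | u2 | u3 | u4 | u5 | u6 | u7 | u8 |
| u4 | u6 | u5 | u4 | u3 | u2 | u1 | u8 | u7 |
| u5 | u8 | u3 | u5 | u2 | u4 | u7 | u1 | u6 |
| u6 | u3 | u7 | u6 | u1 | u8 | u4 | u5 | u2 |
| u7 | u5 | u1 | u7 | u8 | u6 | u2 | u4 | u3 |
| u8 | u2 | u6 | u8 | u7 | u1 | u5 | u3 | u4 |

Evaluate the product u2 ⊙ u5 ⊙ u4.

u2 ⊙ u5 = u3
u3 ⊙ u4 = u4
(Structurally, H here is isomorphic to the quaternion group Q_8.)

u4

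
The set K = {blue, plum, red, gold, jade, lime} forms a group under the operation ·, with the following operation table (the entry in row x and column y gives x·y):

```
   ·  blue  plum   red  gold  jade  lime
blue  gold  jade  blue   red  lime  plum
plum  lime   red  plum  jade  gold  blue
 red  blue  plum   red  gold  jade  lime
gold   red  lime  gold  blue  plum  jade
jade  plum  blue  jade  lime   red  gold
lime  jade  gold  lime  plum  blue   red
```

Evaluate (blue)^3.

red

blue^1 = blue
blue^2 = blue·blue = gold
blue^3 = gold·blue = red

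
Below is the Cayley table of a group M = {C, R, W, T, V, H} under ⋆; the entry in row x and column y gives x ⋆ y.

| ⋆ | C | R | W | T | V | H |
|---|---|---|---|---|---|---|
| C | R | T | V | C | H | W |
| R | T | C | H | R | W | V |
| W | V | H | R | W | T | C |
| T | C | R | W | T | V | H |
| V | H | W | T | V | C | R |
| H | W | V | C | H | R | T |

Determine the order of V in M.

6

The identity element is T (its row matches the header).
V^1 = V
V^2 = V ⋆ V = C
V^3 = C ⋆ V = H
V^4 = H ⋆ V = R
V^5 = R ⋆ V = W
V^6 = W ⋆ V = T
The first power of V equal to the identity is V^6, so ord(V) = 6.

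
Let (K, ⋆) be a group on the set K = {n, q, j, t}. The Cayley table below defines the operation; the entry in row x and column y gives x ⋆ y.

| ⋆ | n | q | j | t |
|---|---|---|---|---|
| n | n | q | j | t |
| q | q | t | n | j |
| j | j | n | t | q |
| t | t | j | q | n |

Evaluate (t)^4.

n

t^1 = t
t^2 = t ⋆ t = n
t^3 = n ⋆ t = t
t^4 = t ⋆ t = n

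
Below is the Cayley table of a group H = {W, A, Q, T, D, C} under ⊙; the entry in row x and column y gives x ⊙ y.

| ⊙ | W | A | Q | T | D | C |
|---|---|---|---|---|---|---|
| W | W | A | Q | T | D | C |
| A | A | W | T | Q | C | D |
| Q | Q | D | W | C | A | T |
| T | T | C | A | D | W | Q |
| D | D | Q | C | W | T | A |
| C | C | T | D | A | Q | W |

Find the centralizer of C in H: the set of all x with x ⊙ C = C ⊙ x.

Compare row C with column C entry by entry.
T ⊙ C = Q but C ⊙ T = A, so T does not.
Collecting the elements that commute with C: C(C) = {C, W}.
(Structurally, H here is isomorphic to the symmetric group S_3.)

{C, W}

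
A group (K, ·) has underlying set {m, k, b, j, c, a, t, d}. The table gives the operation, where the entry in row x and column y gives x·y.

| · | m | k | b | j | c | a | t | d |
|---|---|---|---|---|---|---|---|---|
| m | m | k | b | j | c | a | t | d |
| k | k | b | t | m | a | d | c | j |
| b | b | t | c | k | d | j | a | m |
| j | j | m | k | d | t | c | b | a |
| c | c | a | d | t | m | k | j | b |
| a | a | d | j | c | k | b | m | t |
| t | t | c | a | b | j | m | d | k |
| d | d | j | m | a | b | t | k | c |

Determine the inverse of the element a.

t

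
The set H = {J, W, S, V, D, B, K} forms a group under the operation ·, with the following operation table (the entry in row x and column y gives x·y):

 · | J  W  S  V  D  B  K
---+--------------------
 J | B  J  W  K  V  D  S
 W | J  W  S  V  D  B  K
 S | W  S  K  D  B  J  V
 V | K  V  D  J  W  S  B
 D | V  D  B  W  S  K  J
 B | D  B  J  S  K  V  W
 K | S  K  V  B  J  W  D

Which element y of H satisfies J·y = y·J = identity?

S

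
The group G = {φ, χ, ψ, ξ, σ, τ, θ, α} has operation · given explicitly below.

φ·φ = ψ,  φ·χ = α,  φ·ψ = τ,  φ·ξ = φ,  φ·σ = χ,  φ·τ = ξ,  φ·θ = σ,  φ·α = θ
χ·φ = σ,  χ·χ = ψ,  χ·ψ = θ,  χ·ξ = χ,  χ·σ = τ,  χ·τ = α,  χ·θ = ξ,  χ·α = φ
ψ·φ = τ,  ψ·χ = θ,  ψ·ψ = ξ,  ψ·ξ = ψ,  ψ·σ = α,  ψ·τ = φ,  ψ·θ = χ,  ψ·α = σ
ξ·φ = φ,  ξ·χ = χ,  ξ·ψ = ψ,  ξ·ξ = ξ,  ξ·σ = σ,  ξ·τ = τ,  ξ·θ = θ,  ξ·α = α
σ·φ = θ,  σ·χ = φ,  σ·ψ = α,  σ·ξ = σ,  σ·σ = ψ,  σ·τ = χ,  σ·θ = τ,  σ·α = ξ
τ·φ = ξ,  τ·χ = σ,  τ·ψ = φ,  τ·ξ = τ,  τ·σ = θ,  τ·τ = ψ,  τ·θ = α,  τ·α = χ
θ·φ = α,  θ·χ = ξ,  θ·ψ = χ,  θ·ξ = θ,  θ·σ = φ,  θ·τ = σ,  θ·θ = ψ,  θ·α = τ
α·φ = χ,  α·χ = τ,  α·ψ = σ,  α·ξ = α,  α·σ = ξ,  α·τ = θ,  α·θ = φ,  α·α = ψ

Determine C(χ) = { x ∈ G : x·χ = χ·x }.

Compare row χ with column χ entry by entry.
θ·χ = ξ = χ·θ, so θ commutes with χ.
φ·χ = α but χ·φ = σ, so φ does not.
Collecting the elements that commute with χ: C(χ) = {θ, ξ, χ, ψ}.

{θ, ξ, χ, ψ}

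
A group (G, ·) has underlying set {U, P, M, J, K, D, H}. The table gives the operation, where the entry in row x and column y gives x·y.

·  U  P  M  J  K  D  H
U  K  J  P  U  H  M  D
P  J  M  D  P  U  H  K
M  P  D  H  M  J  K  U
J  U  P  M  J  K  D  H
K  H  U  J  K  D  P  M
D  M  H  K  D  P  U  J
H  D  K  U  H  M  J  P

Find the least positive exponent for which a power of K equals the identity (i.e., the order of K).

The identity element is J (its row matches the header).
K^1 = K
K^2 = K·K = D
K^3 = D·K = P
K^4 = P·K = U
K^5 = U·K = H
K^6 = H·K = M
K^7 = M·K = J
The first power of K equal to the identity is K^7, so ord(K) = 7.

7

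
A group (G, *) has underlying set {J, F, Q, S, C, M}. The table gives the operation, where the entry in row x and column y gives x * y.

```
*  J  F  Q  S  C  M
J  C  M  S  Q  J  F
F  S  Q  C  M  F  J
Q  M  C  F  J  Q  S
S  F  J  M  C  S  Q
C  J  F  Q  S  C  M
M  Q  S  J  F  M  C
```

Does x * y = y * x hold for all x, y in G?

Q * M = S but M * Q = J.
Since Q and M do not commute, G is not abelian.

No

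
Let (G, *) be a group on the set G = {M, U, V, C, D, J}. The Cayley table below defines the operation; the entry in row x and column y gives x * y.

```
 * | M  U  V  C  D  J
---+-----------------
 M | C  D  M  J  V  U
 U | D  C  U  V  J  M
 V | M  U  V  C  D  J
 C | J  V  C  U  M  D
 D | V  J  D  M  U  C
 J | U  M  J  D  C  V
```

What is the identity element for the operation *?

V

The identity e satisfies e * x = x for all x, so its row in the table reproduces the column headers.
Row V reads: M, U, V, C, D, J — exactly the header order. So V is the identity.
(Structurally, G here is isomorphic to the cyclic group Z_6.)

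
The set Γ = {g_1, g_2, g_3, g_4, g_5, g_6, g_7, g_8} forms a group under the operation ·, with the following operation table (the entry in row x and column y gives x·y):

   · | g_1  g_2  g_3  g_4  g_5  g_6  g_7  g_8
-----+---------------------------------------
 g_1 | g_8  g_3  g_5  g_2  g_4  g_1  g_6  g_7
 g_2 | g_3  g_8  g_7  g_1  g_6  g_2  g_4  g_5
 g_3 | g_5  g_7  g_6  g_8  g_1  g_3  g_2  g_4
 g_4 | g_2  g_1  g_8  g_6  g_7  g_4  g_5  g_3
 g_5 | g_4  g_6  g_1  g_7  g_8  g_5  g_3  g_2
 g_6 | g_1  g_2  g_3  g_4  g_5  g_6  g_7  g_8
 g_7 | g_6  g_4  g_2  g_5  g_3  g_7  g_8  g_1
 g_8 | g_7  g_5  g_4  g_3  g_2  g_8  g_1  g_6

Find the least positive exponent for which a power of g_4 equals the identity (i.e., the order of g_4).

The identity element is g_6 (its row matches the header).
g_4^1 = g_4
g_4^2 = g_4·g_4 = g_6
The first power of g_4 equal to the identity is g_4^2, so ord(g_4) = 2.

2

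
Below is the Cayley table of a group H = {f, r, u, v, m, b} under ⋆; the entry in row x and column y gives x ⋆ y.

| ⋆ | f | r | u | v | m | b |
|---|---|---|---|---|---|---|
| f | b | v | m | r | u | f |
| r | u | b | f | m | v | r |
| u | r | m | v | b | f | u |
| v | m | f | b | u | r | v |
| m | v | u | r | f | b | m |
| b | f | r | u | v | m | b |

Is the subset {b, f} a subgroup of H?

Yes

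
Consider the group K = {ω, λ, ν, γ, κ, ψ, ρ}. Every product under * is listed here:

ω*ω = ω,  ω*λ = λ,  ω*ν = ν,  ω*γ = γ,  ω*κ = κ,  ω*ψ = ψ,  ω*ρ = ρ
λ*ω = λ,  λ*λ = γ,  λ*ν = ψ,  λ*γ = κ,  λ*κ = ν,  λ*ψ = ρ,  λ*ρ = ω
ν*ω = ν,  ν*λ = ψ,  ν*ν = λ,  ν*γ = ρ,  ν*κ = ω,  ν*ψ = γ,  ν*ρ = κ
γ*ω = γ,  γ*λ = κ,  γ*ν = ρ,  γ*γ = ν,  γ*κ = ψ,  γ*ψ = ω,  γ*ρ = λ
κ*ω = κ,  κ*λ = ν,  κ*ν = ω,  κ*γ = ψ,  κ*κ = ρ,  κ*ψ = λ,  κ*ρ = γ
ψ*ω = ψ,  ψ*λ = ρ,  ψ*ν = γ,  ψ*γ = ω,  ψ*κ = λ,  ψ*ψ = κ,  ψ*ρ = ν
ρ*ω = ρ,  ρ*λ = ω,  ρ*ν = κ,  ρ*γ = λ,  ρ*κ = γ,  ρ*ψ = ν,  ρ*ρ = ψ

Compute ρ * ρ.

Read row ρ, column ρ: ρ * ρ = ψ.

ψ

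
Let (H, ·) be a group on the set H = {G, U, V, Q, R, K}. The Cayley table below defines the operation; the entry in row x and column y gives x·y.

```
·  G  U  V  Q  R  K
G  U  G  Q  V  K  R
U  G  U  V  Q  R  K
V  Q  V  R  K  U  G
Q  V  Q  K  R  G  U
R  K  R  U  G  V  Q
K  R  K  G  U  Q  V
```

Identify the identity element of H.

The identity e satisfies e·x = x for all x, so its row in the table reproduces the column headers.
Row U reads: G, U, V, Q, R, K — exactly the header order. So U is the identity.

U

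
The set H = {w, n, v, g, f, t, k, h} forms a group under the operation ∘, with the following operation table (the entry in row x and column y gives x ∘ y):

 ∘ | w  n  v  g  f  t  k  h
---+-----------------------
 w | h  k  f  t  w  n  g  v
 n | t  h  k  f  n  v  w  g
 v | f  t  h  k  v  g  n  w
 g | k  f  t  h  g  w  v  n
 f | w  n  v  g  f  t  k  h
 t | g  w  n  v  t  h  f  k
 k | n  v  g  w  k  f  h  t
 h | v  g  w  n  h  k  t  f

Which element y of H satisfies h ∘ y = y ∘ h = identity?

h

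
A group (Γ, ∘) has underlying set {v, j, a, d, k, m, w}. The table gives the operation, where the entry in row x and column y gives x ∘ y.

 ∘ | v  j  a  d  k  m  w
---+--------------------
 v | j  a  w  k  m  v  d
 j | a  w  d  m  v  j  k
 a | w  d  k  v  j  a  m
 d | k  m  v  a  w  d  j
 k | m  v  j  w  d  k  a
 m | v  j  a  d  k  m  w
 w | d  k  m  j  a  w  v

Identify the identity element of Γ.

m

The identity e satisfies e ∘ x = x for all x, so its row in the table reproduces the column headers.
Row m reads: v, j, a, d, k, m, w — exactly the header order. So m is the identity.
(Structurally, Γ here is isomorphic to the cyclic group Z_7.)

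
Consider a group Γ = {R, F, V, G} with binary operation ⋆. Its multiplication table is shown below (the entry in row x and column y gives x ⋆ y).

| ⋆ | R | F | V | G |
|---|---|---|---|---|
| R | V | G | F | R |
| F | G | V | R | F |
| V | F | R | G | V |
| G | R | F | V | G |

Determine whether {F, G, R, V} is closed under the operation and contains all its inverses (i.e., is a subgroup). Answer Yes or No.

Yes

{F, G, R, V} contains the identity G.
Checking products: every product of two elements of {F, G, R, V} (read from the table) lies in {F, G, R, V}, so the set is closed.
In a finite group, a nonempty closed subset is a subgroup. So {F, G, R, V} ≤ Γ.
(Structurally, Γ here is isomorphic to the cyclic group Z_4.)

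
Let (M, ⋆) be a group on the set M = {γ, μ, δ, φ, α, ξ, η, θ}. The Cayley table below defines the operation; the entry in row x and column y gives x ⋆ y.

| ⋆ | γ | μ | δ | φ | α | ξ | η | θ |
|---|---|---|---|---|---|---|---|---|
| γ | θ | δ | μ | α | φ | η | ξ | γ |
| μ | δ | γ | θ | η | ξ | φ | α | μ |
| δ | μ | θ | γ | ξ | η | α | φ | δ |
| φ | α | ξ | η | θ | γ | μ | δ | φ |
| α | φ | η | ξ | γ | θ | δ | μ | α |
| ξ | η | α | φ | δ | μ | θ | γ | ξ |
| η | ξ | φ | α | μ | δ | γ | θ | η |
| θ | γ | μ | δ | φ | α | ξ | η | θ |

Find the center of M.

{γ, θ}

An element z is central iff its row equals its column in the table.
For ξ: ξ ⋆ μ = α ≠ φ = μ ⋆ ξ, so ξ ∉ Z.
Checking each element this way leaves Z(M) = {γ, θ}.
(Structurally, M here is isomorphic to the dihedral group D_4.)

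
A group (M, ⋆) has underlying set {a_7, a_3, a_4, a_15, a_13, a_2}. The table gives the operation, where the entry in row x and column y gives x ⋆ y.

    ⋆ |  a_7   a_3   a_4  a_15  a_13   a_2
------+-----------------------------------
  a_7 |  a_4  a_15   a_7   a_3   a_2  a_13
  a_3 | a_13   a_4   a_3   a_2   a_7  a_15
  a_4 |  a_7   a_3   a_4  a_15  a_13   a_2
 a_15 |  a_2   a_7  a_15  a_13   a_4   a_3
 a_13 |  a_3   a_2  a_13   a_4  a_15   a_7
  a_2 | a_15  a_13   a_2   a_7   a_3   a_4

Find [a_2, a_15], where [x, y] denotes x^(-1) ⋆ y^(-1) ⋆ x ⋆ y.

Identity is a_4; from the table a_2^(-1) = a_2 and a_15^(-1) = a_13.
a_2 ⋆ a_13 = a_3
a_3 ⋆ a_2 = a_15
a_15 ⋆ a_15 = a_13

a_13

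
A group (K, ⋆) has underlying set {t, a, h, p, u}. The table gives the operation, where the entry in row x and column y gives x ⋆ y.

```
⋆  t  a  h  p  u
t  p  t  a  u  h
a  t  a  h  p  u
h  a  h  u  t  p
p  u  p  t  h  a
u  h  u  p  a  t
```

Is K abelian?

Yes

Check whether the table is symmetric across its main diagonal.
Every entry (row x, col y) equals the entry (row y, col x), so K is abelian.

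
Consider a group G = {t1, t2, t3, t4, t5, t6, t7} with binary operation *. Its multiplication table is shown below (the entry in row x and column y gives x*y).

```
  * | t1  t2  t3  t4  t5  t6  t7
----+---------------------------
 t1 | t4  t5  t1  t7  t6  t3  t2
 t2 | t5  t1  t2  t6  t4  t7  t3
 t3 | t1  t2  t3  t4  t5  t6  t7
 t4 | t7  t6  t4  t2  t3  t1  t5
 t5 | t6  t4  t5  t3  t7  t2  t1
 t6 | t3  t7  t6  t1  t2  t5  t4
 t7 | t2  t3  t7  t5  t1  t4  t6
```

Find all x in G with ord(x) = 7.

Identity is t3. Compute the order of each non-identity element by repeated multiplication:
  t1: t1 → t4 → t7 → t2 → t5 → t6 → t3  (order 7)
  t2: t2 → t1 → t5 → t4 → t6 → t7 → t3  (order 7)
  t4: t4 → t2 → t6 → t1 → t7 → t5 → t3  (order 7)
  t5: t5 → t7 → t1 → t6 → t2 → t4 → t3  (order 7)
  t6: t6 → t5 → t2 → t7 → t4 → t1 → t3  (order 7)
  t7: t7 → t6 → t4 → t5 → t1 → t2 → t3  (order 7)
Elements of order 7: {t1, t2, t4, t5, t6, t7}.
(Structurally, G here is isomorphic to the cyclic group Z_7.)

{t1, t2, t4, t5, t6, t7}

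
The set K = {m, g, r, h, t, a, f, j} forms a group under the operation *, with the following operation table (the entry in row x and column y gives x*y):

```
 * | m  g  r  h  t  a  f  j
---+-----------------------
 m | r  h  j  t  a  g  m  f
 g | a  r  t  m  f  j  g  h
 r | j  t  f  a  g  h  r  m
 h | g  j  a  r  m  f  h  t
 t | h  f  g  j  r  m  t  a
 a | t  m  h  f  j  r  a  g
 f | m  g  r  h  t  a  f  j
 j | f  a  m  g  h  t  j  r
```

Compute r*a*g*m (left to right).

r*a = h
h*g = j
j*m = f

f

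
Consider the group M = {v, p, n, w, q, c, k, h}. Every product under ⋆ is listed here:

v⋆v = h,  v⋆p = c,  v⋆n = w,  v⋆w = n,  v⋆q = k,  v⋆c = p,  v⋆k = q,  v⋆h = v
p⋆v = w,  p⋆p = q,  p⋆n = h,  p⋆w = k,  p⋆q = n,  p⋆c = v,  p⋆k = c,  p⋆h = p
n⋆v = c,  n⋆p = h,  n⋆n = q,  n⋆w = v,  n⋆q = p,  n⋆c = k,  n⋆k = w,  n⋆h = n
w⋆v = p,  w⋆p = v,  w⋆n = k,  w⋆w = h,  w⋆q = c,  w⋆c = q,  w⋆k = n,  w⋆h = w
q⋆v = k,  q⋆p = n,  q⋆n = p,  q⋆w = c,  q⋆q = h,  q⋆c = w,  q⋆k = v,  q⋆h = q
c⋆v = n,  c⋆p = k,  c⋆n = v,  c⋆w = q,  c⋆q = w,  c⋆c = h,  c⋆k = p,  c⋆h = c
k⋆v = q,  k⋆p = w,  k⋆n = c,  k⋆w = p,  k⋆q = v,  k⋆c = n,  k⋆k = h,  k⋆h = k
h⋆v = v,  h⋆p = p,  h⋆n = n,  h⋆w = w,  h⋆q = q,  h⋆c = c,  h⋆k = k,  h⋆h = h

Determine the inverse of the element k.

First locate the identity: row h matches the header, so h is the identity.
Scan row k for h: k ⋆ k = h. Hence k^(-1) = k.

k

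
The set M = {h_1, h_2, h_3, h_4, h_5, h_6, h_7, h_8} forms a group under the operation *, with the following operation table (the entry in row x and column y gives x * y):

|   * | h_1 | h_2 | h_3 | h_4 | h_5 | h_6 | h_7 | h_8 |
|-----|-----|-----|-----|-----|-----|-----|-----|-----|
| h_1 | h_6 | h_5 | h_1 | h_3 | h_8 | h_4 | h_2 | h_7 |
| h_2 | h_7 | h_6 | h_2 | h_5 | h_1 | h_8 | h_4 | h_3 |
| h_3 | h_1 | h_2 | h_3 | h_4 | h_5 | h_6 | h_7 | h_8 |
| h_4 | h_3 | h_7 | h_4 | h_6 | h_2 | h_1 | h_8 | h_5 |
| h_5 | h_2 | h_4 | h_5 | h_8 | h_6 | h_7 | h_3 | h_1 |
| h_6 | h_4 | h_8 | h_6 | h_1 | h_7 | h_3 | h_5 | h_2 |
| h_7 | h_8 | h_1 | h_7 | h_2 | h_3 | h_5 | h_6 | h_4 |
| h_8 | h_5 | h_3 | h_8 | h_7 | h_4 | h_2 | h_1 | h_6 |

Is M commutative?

No

h_2 * h_4 = h_5 but h_4 * h_2 = h_7.
Since h_2 and h_4 do not commute, M is not abelian.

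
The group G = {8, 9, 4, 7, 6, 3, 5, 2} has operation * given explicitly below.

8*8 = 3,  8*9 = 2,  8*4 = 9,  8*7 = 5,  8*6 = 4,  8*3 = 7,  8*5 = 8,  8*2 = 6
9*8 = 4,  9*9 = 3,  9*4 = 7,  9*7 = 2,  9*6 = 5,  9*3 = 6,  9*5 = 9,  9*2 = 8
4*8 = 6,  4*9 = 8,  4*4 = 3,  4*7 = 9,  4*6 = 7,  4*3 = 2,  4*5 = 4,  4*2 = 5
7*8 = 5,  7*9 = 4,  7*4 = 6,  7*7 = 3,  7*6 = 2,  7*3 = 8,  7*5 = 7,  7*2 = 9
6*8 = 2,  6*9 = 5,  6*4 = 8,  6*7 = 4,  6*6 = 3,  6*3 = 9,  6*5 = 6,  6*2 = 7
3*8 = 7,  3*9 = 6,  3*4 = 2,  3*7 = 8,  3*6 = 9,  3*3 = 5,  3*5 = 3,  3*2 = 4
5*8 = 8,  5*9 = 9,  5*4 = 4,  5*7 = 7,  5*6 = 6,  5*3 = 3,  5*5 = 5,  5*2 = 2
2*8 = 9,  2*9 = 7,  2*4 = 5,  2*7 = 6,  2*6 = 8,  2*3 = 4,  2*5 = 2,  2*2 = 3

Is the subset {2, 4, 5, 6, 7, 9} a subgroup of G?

No

9 * 9 = 3, which is not in {2, 4, 5, 6, 7, 9}.
The subset is not closed under *, so it is not a subgroup.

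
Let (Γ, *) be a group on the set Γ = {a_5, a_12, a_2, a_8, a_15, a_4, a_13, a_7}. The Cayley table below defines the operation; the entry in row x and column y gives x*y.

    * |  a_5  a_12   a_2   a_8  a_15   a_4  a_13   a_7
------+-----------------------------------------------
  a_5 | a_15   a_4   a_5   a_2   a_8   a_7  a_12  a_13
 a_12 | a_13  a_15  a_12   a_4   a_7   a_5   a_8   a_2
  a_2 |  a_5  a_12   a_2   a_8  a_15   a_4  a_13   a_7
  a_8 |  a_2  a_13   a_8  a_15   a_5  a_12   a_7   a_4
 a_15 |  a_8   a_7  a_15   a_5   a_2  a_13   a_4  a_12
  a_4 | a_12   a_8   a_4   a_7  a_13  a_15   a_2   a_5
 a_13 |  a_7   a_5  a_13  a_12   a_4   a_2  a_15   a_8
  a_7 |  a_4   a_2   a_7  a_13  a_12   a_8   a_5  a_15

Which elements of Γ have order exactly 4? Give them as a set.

{a_12, a_13, a_4, a_5, a_7, a_8}

Identity is a_2. Compute the order of each non-identity element by repeated multiplication:
  a_5: a_5 → a_15 → a_8 → a_2  (order 4)
  a_12: a_12 → a_15 → a_7 → a_2  (order 4)
  a_8: a_8 → a_15 → a_5 → a_2  (order 4)
  a_15: a_15 → a_2  (order 2)
  a_4: a_4 → a_15 → a_13 → a_2  (order 4)
  a_13: a_13 → a_15 → a_4 → a_2  (order 4)
  a_7: a_7 → a_15 → a_12 → a_2  (order 4)
Elements of order 4: {a_12, a_13, a_4, a_5, a_7, a_8}.
(Structurally, Γ here is isomorphic to the quaternion group Q_8.)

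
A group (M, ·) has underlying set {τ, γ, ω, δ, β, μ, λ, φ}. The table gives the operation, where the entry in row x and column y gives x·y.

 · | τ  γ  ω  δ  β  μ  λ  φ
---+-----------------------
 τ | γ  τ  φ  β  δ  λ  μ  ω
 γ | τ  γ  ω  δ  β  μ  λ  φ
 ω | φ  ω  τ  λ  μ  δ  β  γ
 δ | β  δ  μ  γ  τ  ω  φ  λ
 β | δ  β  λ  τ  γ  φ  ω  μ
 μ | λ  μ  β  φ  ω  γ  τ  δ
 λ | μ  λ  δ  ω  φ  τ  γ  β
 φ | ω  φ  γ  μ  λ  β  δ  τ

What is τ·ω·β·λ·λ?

τ·ω = φ
φ·β = λ
λ·λ = γ
γ·λ = λ
(Structurally, M here is isomorphic to the dihedral group D_4.)

λ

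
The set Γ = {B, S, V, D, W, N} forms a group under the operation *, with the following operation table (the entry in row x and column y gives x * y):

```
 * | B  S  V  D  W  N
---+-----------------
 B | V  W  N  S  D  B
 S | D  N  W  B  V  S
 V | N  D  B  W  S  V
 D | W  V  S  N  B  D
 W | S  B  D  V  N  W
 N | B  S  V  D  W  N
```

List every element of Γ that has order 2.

Identity is N. Compute the order of each non-identity element by repeated multiplication:
  B: B → V → N  (order 3)
  S: S → N  (order 2)
  V: V → B → N  (order 3)
  D: D → N  (order 2)
  W: W → N  (order 2)
Elements of order 2: {D, S, W}.
(Structurally, Γ here is isomorphic to the symmetric group S_3.)

{D, S, W}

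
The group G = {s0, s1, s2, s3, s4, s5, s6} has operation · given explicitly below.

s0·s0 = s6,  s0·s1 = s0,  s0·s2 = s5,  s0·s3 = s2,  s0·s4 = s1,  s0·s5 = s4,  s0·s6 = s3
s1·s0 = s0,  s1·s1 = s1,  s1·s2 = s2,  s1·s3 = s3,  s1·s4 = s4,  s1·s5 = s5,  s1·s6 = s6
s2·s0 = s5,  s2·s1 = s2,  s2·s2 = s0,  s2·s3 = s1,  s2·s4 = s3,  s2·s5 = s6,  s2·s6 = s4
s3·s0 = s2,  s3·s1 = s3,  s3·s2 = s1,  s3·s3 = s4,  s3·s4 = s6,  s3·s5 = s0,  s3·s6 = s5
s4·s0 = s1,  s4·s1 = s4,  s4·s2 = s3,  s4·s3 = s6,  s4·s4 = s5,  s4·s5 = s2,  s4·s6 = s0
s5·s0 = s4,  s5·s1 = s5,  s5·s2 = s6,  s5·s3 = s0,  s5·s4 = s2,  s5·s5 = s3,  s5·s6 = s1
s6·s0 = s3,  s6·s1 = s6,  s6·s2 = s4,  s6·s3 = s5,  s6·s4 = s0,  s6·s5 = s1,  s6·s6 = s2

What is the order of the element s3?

7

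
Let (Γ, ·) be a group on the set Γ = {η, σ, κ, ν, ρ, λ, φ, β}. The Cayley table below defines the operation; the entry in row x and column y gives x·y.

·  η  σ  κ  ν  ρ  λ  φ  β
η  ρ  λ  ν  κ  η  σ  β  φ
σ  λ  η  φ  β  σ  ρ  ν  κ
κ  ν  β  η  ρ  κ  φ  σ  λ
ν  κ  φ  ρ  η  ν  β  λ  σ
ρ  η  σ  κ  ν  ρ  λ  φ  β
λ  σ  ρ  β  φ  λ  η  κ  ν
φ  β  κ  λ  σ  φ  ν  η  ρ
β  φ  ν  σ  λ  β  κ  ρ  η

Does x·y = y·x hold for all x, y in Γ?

No

κ·φ = σ but φ·κ = λ.
Since κ and φ do not commute, Γ is not abelian.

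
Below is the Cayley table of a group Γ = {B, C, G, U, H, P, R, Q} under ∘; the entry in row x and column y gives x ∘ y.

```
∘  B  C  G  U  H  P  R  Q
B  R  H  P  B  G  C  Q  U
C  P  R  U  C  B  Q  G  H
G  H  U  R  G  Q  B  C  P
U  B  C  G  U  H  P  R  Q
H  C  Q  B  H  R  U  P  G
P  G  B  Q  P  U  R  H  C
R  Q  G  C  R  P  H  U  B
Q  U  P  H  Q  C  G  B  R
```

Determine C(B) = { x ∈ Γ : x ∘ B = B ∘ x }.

Compare row B with column B entry by entry.
R ∘ B = Q = B ∘ R, so R commutes with B.
G ∘ B = H but B ∘ G = P, so G does not.
Collecting the elements that commute with B: C(B) = {B, Q, R, U}.

{B, Q, R, U}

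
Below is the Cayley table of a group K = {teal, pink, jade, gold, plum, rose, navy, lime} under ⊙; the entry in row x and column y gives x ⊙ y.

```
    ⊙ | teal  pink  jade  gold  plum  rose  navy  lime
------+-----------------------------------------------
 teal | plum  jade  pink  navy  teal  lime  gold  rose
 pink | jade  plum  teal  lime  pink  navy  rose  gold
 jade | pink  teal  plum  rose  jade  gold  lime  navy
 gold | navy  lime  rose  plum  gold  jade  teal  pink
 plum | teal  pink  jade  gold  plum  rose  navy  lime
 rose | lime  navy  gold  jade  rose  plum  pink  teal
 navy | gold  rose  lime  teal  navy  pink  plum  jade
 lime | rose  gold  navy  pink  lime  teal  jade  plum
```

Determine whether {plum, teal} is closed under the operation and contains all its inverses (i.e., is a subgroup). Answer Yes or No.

Yes

{plum, teal} contains the identity plum.
Checking products: every product of two elements of {plum, teal} (read from the table) lies in {plum, teal}, so the set is closed.
In a finite group, a nonempty closed subset is a subgroup. So {plum, teal} ≤ K.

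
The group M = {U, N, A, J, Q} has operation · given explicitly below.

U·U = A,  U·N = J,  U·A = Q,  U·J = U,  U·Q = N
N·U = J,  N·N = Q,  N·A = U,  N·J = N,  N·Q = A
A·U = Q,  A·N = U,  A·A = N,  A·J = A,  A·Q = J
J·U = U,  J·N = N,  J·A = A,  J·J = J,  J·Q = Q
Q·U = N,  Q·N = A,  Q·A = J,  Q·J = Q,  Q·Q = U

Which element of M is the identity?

The identity e satisfies e·x = x for all x, so its row in the table reproduces the column headers.
Row J reads: U, N, A, J, Q — exactly the header order. So J is the identity.

J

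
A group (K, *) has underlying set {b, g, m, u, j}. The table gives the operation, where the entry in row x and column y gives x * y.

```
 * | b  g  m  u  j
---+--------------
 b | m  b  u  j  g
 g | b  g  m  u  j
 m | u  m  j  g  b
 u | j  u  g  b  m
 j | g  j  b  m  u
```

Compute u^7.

b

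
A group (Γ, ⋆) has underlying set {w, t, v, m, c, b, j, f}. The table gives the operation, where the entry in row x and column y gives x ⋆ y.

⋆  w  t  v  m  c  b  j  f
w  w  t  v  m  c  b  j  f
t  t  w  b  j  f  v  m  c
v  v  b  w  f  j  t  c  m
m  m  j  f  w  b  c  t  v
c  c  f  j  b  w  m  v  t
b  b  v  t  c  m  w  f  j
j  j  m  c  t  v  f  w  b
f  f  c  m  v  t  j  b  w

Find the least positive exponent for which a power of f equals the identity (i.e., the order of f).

2

The identity element is w (its row matches the header).
f^1 = f
f^2 = f ⋆ f = w
The first power of f equal to the identity is f^2, so ord(f) = 2.
(Structurally, Γ here is isomorphic to the elementary abelian group (Z_2)^3.)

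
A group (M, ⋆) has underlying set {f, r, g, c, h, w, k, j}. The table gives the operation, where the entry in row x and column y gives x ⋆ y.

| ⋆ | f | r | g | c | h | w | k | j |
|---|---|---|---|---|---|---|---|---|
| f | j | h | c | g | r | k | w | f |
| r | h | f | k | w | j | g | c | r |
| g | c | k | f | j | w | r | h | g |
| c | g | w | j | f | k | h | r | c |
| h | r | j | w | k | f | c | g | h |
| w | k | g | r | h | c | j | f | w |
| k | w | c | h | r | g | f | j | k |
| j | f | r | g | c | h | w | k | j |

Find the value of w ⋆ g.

r

Read row w, column g: w ⋆ g = r.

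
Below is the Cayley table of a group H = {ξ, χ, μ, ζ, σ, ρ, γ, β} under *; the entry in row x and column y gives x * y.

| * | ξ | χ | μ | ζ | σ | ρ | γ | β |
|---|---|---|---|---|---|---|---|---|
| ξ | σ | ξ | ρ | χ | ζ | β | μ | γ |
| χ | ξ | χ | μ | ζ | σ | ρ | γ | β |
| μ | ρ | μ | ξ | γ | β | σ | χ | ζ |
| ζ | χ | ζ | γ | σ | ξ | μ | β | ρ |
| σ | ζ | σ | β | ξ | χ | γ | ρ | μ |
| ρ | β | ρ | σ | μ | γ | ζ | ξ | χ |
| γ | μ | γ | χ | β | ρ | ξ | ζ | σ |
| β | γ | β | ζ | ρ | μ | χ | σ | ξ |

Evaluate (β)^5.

β^1 = β
β^2 = β * β = ξ
β^3 = ξ * β = γ
β^4 = γ * β = σ
β^5 = σ * β = μ

μ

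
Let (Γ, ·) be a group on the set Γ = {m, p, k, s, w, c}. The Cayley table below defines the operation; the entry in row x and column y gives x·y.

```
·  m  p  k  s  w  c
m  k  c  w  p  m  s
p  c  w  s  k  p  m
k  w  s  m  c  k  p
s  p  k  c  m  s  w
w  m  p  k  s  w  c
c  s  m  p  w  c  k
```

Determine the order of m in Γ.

The identity element is w (its row matches the header).
m^1 = m
m^2 = m·m = k
m^3 = k·m = w
The first power of m equal to the identity is m^3, so ord(m) = 3.

3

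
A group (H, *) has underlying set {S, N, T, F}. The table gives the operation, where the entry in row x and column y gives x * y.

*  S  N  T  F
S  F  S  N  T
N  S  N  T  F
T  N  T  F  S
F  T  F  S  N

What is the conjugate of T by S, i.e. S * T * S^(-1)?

T

The identity is N. In row S, the entry N sits in column T, so S^(-1) = T.
S * T = N
N * T = T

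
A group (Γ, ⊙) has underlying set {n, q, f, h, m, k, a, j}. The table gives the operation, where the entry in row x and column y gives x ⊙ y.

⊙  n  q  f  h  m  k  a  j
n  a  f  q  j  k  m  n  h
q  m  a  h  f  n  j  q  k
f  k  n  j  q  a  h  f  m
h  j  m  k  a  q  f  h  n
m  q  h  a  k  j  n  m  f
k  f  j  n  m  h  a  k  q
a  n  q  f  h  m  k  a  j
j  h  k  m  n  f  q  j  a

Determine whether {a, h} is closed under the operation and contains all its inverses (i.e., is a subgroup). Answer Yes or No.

{a, h} contains the identity a.
Checking products: every product of two elements of {a, h} (read from the table) lies in {a, h}, so the set is closed.
In a finite group, a nonempty closed subset is a subgroup. So {a, h} ≤ Γ.

Yes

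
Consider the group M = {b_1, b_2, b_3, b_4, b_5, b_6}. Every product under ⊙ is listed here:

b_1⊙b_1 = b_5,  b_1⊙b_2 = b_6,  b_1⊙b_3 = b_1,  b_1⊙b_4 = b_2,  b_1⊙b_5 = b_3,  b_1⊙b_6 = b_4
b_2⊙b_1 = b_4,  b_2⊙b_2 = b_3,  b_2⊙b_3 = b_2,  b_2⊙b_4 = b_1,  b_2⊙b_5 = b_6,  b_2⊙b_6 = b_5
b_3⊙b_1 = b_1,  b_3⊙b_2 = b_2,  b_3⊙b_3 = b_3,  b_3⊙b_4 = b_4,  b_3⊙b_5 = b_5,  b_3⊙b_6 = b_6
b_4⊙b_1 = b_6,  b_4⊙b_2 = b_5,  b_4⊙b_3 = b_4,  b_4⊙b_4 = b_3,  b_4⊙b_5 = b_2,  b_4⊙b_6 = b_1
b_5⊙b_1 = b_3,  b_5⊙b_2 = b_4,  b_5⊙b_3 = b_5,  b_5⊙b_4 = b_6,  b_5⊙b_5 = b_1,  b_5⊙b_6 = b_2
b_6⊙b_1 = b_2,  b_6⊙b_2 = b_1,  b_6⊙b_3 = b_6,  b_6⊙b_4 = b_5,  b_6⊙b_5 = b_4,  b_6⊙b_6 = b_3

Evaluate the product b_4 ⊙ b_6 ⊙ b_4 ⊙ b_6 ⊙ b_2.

b_4

b_4 ⊙ b_6 = b_1
b_1 ⊙ b_4 = b_2
b_2 ⊙ b_6 = b_5
b_5 ⊙ b_2 = b_4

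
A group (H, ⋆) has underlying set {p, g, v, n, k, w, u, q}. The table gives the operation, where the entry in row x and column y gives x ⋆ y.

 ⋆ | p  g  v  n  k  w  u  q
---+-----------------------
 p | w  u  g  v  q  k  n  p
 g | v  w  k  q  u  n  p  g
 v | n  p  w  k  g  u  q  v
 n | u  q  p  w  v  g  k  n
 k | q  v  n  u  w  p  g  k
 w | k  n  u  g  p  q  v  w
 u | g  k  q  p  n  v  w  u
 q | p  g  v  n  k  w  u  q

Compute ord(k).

The identity element is q (its row matches the header).
k^1 = k
k^2 = k ⋆ k = w
k^3 = w ⋆ k = p
k^4 = p ⋆ k = q
The first power of k equal to the identity is k^4, so ord(k) = 4.

4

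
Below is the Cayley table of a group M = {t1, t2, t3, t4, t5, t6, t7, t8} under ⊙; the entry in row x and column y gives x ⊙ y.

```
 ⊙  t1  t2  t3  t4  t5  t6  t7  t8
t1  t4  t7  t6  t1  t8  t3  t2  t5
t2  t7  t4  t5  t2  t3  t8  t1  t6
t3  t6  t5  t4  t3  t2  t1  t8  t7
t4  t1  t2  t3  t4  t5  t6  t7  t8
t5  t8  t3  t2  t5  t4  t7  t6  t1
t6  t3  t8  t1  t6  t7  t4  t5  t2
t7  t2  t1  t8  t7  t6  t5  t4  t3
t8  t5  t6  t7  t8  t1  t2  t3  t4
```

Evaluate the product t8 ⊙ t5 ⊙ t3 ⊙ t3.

t1

t8 ⊙ t5 = t1
t1 ⊙ t3 = t6
t6 ⊙ t3 = t1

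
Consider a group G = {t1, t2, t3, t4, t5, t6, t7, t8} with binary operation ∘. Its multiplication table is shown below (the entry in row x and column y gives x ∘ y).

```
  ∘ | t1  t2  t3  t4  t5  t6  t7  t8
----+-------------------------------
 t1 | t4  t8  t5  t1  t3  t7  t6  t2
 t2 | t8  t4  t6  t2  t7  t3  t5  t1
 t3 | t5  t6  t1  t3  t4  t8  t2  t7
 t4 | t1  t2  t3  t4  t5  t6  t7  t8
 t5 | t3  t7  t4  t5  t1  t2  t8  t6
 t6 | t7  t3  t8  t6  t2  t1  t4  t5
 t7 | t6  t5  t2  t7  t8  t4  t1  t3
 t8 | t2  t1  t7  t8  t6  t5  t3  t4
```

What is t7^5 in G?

t7^1 = t7
t7^2 = t7 ∘ t7 = t1
t7^3 = t1 ∘ t7 = t6
t7^4 = t6 ∘ t7 = t4
t7^5 = t4 ∘ t7 = t7

t7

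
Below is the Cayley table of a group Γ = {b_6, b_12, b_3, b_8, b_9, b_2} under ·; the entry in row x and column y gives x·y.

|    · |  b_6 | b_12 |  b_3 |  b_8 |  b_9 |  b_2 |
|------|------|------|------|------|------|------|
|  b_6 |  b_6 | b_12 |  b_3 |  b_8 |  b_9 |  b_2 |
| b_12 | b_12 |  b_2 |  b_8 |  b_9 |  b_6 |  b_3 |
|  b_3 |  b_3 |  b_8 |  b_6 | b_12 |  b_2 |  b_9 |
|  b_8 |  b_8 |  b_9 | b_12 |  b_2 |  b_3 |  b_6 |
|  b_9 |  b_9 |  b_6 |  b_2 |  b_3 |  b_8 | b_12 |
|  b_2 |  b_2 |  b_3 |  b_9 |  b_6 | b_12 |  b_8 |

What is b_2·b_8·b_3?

b_3

b_2·b_8 = b_6
b_6·b_3 = b_3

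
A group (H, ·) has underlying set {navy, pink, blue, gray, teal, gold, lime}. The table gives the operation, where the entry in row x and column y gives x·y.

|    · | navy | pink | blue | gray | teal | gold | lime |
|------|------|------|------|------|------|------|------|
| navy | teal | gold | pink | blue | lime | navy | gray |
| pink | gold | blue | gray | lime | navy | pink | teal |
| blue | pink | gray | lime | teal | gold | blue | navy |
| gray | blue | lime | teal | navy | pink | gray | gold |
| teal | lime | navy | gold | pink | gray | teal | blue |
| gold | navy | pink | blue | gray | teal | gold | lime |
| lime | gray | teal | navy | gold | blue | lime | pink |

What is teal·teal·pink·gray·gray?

gray

teal·teal = gray
gray·pink = lime
lime·gray = gold
gold·gray = gray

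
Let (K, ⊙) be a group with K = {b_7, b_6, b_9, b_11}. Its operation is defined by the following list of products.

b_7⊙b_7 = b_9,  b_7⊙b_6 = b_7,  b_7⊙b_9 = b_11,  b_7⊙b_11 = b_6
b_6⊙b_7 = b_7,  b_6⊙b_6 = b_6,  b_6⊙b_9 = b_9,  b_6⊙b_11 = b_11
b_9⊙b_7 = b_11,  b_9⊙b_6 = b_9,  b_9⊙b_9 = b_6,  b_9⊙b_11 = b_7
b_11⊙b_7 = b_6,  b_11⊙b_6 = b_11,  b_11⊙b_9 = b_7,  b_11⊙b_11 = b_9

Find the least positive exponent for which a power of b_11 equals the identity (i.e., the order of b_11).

The identity element is b_6 (its row matches the header).
b_11^1 = b_11
b_11^2 = b_11 ⊙ b_11 = b_9
b_11^3 = b_9 ⊙ b_11 = b_7
b_11^4 = b_7 ⊙ b_11 = b_6
The first power of b_11 equal to the identity is b_11^4, so ord(b_11) = 4.

4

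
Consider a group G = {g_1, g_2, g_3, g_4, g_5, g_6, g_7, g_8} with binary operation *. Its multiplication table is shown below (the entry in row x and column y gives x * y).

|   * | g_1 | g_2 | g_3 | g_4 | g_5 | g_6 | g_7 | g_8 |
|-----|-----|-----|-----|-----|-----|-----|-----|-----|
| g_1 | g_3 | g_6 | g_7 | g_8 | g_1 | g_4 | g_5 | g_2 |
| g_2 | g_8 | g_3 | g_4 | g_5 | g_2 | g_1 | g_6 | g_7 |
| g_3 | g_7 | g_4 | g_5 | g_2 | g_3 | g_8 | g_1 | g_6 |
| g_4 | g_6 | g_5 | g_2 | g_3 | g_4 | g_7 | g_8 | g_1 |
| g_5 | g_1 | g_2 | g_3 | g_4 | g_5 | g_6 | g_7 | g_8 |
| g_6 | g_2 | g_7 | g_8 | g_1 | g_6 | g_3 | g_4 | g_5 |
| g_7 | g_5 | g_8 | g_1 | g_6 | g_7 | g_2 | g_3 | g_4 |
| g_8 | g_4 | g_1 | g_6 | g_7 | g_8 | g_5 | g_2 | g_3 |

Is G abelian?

No

g_4 * g_7 = g_8 but g_7 * g_4 = g_6.
Since g_4 and g_7 do not commute, G is not abelian.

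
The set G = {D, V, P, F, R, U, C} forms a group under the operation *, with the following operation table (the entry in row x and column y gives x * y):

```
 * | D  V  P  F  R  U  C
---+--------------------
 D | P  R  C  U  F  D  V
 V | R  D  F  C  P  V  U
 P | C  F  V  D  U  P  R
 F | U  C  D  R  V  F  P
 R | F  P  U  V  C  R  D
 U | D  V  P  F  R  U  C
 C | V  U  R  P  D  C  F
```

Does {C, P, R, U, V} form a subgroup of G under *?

R * C = D, which is not in {C, P, R, U, V}.
The subset is not closed under *, so it is not a subgroup.

No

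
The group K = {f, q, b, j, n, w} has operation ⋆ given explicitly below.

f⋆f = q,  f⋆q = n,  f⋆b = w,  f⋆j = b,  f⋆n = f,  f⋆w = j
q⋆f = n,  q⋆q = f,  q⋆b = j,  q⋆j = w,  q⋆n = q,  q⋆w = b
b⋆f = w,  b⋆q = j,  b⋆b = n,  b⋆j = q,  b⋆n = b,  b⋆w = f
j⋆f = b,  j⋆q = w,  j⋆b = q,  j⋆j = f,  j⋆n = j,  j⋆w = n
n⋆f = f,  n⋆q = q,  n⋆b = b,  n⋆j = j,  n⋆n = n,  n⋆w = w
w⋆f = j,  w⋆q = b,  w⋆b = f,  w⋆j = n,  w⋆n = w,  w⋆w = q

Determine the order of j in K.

6

The identity element is n (its row matches the header).
j^1 = j
j^2 = j ⋆ j = f
j^3 = f ⋆ j = b
j^4 = b ⋆ j = q
j^5 = q ⋆ j = w
j^6 = w ⋆ j = n
The first power of j equal to the identity is j^6, so ord(j) = 6.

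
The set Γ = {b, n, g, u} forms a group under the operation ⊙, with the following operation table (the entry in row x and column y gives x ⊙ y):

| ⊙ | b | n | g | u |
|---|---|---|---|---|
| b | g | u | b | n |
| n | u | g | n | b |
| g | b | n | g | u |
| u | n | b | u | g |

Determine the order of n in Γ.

The identity element is g (its row matches the header).
n^1 = n
n^2 = n ⊙ n = g
The first power of n equal to the identity is n^2, so ord(n) = 2.

2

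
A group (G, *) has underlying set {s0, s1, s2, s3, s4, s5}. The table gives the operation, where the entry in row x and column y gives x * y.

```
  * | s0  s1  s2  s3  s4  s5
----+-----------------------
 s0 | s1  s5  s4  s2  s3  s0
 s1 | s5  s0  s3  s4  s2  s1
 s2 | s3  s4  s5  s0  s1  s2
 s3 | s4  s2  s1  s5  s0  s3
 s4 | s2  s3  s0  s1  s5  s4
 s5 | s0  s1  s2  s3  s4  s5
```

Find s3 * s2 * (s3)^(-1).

The identity is s5. In row s3, the entry s5 sits in column s3, so s3^(-1) = s3.
s3 * s2 = s1
s1 * s3 = s4

s4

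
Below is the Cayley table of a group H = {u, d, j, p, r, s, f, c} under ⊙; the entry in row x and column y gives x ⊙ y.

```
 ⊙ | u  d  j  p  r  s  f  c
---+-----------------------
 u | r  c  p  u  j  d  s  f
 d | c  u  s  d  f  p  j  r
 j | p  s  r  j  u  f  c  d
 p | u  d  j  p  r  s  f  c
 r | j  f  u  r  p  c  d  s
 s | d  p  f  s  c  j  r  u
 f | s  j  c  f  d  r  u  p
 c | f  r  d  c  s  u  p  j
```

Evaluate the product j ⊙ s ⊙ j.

j ⊙ s = f
f ⊙ j = c

c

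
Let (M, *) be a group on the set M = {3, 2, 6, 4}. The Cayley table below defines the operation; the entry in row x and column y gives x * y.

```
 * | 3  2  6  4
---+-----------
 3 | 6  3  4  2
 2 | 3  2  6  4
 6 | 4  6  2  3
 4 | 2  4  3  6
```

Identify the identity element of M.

The identity e satisfies e * x = x for all x, so its row in the table reproduces the column headers.
Row 2 reads: 3, 2, 6, 4 — exactly the header order. So 2 is the identity.

2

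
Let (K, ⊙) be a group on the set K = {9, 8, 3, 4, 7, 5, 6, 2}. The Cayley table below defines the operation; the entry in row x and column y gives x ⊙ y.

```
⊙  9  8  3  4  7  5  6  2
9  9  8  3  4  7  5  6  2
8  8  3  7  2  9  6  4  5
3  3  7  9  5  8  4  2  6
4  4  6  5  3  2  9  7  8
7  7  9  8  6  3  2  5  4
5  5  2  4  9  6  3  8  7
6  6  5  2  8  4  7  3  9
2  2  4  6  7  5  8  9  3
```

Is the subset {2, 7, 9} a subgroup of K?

2 ⊙ 2 = 3, which is not in {2, 7, 9}.
The subset is not closed under ⊙, so it is not a subgroup.
(Structurally, K here is isomorphic to the quaternion group Q_8.)

No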